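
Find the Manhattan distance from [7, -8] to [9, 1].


d = sum of absolute differences: |7-9|=2 + |-8-1|=9 = 11.

11


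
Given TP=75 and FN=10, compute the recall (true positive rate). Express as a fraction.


Recall = TP / (TP + FN) = 75 / 85 = 15/17.

15/17


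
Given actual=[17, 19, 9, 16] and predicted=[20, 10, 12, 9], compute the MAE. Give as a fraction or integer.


MAE = (1/4) * (|17-20|=3 + |19-10|=9 + |9-12|=3 + |16-9|=7). Sum = 22. MAE = 11/2.

11/2


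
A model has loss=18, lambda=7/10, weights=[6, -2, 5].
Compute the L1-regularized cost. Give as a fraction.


L1 norm = sum(|w|) = 13. J = 18 + 7/10 * 13 = 271/10.

271/10


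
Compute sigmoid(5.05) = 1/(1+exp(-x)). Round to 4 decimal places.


sigma(5.05) = 1/(1+e^(-5.05)) = 1/(1+0.006409) = 1/1.006409 = 0.9936.

0.9936


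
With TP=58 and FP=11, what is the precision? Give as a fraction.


Precision = TP / (TP + FP) = 58 / 69 = 58/69.

58/69


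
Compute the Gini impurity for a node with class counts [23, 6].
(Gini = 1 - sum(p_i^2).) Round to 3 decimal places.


Total = 29. Proportions: 23/29, 6/29. sum(p_i^2) = 0.6718. Gini = 1 - 0.6718 = 0.3282, which rounds to 0.328.

0.328


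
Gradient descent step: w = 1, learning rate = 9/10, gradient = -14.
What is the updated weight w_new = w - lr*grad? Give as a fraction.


w_new = 1 - 9/10 * -14 = 1 - -63/5 = 68/5.

68/5


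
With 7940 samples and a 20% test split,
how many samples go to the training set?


Test set = 7940 * 20% = 1588. Training set = 7940 - 1588 = 6352.

6352


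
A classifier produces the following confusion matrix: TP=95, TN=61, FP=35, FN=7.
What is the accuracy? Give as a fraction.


Accuracy = (TP + TN) / (TP + TN + FP + FN) = (95 + 61) / 198 = 26/33.

26/33


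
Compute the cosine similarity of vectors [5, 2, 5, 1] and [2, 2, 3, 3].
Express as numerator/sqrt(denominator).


dot = 32. |a|^2 = 55, |b|^2 = 26. cos = 32/sqrt(1430).

32/sqrt(1430)


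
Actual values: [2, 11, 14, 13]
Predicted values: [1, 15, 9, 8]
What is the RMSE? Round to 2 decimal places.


MSE = 16.7500. RMSE = sqrt(16.7500) = 4.09.

4.09


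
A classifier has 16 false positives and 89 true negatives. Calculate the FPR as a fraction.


FPR = FP / (FP + TN) = 16 / 105 = 16/105.

16/105


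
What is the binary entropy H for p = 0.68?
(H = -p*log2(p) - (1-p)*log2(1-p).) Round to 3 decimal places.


H = -0.68*log2(0.68) - 0.32*log2(0.32) = 0.904.

0.904


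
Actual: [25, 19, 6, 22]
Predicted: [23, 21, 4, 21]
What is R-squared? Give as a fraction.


Mean(y) = 18. SS_res = 13. SS_tot = 210. R^2 = 1 - 13/(210) = 197/210.

197/210


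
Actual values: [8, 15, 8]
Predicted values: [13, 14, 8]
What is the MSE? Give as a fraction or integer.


MSE = (1/3) * ((8-13)^2=25 + (15-14)^2=1 + (8-8)^2=0). Sum = 26. MSE = 26/3.

26/3


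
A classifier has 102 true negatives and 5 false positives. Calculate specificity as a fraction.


Specificity = TN / (TN + FP) = 102 / 107 = 102/107.

102/107


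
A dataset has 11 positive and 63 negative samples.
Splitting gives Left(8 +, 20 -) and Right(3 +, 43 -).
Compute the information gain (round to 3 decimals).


H(parent) = 0.6064. H(left) = 0.8631, H(right) = 0.3478. Weighted = (28/74)*0.8631 + (46/74)*0.3478 = 0.5428. IG = 0.6064 - 0.5428 = 0.0636, which rounds to 0.064.

0.064


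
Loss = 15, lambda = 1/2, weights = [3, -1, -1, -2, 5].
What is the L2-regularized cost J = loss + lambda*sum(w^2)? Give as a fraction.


L2 sq norm = sum(w^2) = 40. J = 15 + 1/2 * 40 = 35.

35


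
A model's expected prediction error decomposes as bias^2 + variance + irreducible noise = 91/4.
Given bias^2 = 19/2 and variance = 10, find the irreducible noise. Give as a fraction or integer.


Total error = bias^2 + variance + irreducible noise. So irreducible noise = 91/4 - 19/2 - 10 = 13/4.

13/4


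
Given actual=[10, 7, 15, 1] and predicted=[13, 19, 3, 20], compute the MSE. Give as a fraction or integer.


MSE = (1/4) * ((10-13)^2=9 + (7-19)^2=144 + (15-3)^2=144 + (1-20)^2=361). Sum = 658. MSE = 329/2.

329/2


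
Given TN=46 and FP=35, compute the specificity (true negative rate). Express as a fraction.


Specificity = TN / (TN + FP) = 46 / 81 = 46/81.

46/81


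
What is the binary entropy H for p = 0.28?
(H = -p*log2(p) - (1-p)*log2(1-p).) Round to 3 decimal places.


H = -0.28*log2(0.28) - 0.72*log2(0.72) = 0.855.

0.855


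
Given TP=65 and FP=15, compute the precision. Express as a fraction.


Precision = TP / (TP + FP) = 65 / 80 = 13/16.

13/16


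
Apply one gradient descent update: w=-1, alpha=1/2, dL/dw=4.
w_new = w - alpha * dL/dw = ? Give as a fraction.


w_new = -1 - 1/2 * 4 = -1 - 2 = -3.

-3


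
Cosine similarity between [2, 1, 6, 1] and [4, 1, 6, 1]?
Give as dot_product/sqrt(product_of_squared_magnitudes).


dot = 46. |a|^2 = 42, |b|^2 = 54. cos = 46/sqrt(2268).

46/sqrt(2268)


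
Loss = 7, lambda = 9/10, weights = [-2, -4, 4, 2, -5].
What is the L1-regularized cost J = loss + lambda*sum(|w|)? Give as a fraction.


L1 norm = sum(|w|) = 17. J = 7 + 9/10 * 17 = 223/10.

223/10


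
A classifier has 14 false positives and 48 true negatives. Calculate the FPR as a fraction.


FPR = FP / (FP + TN) = 14 / 62 = 7/31.

7/31


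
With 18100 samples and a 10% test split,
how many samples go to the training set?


Test set = 18100 * 10% = 1810. Training set = 18100 - 1810 = 16290.

16290


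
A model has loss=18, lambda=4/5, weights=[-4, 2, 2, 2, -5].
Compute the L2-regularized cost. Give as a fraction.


L2 sq norm = sum(w^2) = 53. J = 18 + 4/5 * 53 = 302/5.

302/5


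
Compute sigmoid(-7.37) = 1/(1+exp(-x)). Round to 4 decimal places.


sigma(-7.37) = 1/(1+e^(7.37)) = 1/(1+1587.633783) = 1/1588.633783 = 0.0006.

0.0006


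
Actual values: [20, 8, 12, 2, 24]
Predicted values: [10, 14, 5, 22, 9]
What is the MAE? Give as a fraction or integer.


MAE = (1/5) * (|20-10|=10 + |8-14|=6 + |12-5|=7 + |2-22|=20 + |24-9|=15). Sum = 58. MAE = 58/5.

58/5


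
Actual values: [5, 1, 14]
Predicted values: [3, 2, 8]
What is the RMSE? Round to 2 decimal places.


MSE = 13.6667. RMSE = sqrt(13.6667) = 3.70.

3.70


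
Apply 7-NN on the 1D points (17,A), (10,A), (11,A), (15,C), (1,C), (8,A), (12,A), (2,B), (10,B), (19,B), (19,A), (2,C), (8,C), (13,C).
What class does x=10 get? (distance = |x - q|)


Distances: |17-10|=7, |10-10|=0, |11-10|=1, |15-10|=5, |1-10|=9, |8-10|=2, |12-10|=2, |2-10|=8, |10-10|=0, |19-10|=9, |19-10|=9, |2-10|=8, |8-10|=2, |13-10|=3. 7 nearest: (10,A), (10,B), (11,A), (8,A), (12,A), (8,C), (13,C). Counts: {'A': 4, 'B': 1, 'C': 2}. Majority class: A.

A


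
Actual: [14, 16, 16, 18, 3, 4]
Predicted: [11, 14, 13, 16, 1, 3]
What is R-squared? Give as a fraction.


Mean(y) = 71/6. SS_res = 31. SS_tot = 1301/6. R^2 = 1 - 31/(1301/6) = 1115/1301.

1115/1301


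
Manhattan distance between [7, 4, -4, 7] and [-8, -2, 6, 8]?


d = sum of absolute differences: |7--8|=15 + |4--2|=6 + |-4-6|=10 + |7-8|=1 = 32.

32


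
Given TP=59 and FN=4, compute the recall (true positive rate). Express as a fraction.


Recall = TP / (TP + FN) = 59 / 63 = 59/63.

59/63


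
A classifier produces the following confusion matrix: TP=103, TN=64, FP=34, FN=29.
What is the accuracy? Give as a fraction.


Accuracy = (TP + TN) / (TP + TN + FP + FN) = (103 + 64) / 230 = 167/230.

167/230


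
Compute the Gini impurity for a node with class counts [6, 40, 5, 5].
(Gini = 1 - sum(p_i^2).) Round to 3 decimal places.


Total = 56. Proportions: 6/56, 40/56, 5/56, 5/56. sum(p_i^2) = 0.5376. Gini = 1 - 0.5376 = 0.4624, which rounds to 0.462.

0.462


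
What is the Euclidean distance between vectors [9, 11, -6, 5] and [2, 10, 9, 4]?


d = sqrt(sum of squared differences). (9-2)^2=49, (11-10)^2=1, (-6-9)^2=225, (5-4)^2=1. Sum = 276.

sqrt(276)


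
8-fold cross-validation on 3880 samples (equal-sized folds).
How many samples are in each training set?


Each validation fold has 3880/8 = 485 samples. Training set = 3880 - 485 = 3395.

3395


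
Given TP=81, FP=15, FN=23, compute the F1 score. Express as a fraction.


Precision = 81/96 = 27/32. Recall = 81/104 = 81/104. F1 = 2*P*R/(P+R) = 81/100.

81/100


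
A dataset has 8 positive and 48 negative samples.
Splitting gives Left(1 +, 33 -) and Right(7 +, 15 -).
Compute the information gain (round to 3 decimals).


H(parent) = 0.5917. H(left) = 0.1914, H(right) = 0.9024. Weighted = (34/56)*0.1914 + (22/56)*0.9024 = 0.4707. IG = 0.5917 - 0.4707 = 0.1210, which rounds to 0.121.

0.121


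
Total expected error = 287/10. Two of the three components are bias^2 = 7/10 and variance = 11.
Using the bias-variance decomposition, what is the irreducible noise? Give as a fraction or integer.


Total error = bias^2 + variance + irreducible noise. So irreducible noise = 287/10 - 7/10 - 11 = 17.

17


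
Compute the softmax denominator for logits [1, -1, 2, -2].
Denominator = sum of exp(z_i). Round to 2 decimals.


Denom = e^1=2.7183 + e^-1=0.3679 + e^2=7.3891 + e^-2=0.1353. Sum = 10.6106, which rounds to 10.61.

10.61


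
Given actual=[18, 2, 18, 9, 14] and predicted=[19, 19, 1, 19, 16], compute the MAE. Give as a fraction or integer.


MAE = (1/5) * (|18-19|=1 + |2-19|=17 + |18-1|=17 + |9-19|=10 + |14-16|=2). Sum = 47. MAE = 47/5.

47/5


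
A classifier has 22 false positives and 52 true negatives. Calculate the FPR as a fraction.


FPR = FP / (FP + TN) = 22 / 74 = 11/37.

11/37


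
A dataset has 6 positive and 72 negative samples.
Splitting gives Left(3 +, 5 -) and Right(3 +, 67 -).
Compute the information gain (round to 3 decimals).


H(parent) = 0.3912. H(left) = 0.9544, H(right) = 0.2552. Weighted = (8/78)*0.9544 + (70/78)*0.2552 = 0.3269. IG = 0.3912 - 0.3269 = 0.0643, which rounds to 0.064.

0.064


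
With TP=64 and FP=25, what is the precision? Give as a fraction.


Precision = TP / (TP + FP) = 64 / 89 = 64/89.

64/89


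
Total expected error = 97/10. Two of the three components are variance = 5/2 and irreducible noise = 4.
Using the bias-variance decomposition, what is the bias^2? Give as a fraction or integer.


Total error = bias^2 + variance + irreducible noise. So bias^2 = 97/10 - 5/2 - 4 = 16/5.

16/5


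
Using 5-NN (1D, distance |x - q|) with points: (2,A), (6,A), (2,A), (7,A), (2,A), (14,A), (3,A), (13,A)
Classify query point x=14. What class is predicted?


Distances: |2-14|=12, |6-14|=8, |2-14|=12, |7-14|=7, |2-14|=12, |14-14|=0, |3-14|=11, |13-14|=1. 5 nearest: (14,A), (13,A), (7,A), (6,A), (3,A). Counts: {'A': 5}. Majority class: A.

A


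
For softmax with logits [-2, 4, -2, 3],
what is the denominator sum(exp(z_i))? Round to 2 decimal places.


Denom = e^-2=0.1353 + e^4=54.5982 + e^-2=0.1353 + e^3=20.0855. Sum = 74.9543, which rounds to 74.95.

74.95


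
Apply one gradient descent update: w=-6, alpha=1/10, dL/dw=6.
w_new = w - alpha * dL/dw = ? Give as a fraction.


w_new = -6 - 1/10 * 6 = -6 - 3/5 = -33/5.

-33/5


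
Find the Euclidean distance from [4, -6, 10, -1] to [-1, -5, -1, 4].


d = sqrt(sum of squared differences). (4--1)^2=25, (-6--5)^2=1, (10--1)^2=121, (-1-4)^2=25. Sum = 172.

sqrt(172)


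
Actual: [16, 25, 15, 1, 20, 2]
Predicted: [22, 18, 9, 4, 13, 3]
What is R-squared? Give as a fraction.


Mean(y) = 79/6. SS_res = 180. SS_tot = 2825/6. R^2 = 1 - 180/(2825/6) = 349/565.

349/565


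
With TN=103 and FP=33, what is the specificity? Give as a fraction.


Specificity = TN / (TN + FP) = 103 / 136 = 103/136.

103/136


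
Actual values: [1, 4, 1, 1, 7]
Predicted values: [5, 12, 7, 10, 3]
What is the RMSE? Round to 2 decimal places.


MSE = 42.6000. RMSE = sqrt(42.6000) = 6.53.

6.53


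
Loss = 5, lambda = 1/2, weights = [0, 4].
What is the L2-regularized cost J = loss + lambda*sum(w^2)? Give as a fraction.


L2 sq norm = sum(w^2) = 16. J = 5 + 1/2 * 16 = 13.

13


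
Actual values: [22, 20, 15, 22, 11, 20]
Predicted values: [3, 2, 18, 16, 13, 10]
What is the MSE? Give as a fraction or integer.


MSE = (1/6) * ((22-3)^2=361 + (20-2)^2=324 + (15-18)^2=9 + (22-16)^2=36 + (11-13)^2=4 + (20-10)^2=100). Sum = 834. MSE = 139.

139


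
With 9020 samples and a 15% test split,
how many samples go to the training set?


Test set = 9020 * 15% = 1353. Training set = 9020 - 1353 = 7667.

7667


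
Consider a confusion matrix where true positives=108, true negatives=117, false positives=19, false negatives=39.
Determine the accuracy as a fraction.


Accuracy = (TP + TN) / (TP + TN + FP + FN) = (108 + 117) / 283 = 225/283.

225/283


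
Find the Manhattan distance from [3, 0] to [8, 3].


d = sum of absolute differences: |3-8|=5 + |0-3|=3 = 8.

8


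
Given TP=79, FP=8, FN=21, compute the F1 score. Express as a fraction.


Precision = 79/87 = 79/87. Recall = 79/100 = 79/100. F1 = 2*P*R/(P+R) = 158/187.

158/187


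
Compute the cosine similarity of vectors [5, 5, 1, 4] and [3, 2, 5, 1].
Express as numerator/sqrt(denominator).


dot = 34. |a|^2 = 67, |b|^2 = 39. cos = 34/sqrt(2613).

34/sqrt(2613)


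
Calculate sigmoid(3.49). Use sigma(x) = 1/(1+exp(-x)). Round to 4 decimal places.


sigma(3.49) = 1/(1+e^(-3.49)) = 1/(1+0.030501) = 1/1.030501 = 0.9704.

0.9704


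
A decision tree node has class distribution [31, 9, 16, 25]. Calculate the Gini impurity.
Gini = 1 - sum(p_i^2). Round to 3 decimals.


Total = 81. Proportions: 31/81, 9/81, 16/81, 25/81. sum(p_i^2) = 0.2931. Gini = 1 - 0.2931 = 0.7069, which rounds to 0.707.

0.707


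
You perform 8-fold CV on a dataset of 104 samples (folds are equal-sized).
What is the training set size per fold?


Each validation fold has 104/8 = 13 samples. Training set = 104 - 13 = 91.

91


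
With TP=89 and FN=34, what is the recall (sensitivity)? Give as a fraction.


Recall = TP / (TP + FN) = 89 / 123 = 89/123.

89/123


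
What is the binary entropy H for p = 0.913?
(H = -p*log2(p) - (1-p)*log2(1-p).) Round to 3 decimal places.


H = -0.913*log2(0.913) - 0.087*log2(0.087) = 0.426.

0.426


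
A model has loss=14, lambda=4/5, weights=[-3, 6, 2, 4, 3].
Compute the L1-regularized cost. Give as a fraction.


L1 norm = sum(|w|) = 18. J = 14 + 4/5 * 18 = 142/5.

142/5


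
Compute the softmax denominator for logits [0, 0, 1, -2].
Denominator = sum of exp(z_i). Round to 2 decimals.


Denom = e^0=1.0000 + e^0=1.0000 + e^1=2.7183 + e^-2=0.1353. Sum = 4.8536, which rounds to 4.85.

4.85


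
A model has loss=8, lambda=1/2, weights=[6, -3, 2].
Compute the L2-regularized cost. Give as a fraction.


L2 sq norm = sum(w^2) = 49. J = 8 + 1/2 * 49 = 65/2.

65/2


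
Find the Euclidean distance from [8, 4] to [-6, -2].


d = sqrt(sum of squared differences). (8--6)^2=196, (4--2)^2=36. Sum = 232.

sqrt(232)


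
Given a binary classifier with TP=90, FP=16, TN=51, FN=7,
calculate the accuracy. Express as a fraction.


Accuracy = (TP + TN) / (TP + TN + FP + FN) = (90 + 51) / 164 = 141/164.

141/164


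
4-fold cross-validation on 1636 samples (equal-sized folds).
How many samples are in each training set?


Each validation fold has 1636/4 = 409 samples. Training set = 1636 - 409 = 1227.

1227


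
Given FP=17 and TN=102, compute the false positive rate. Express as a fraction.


FPR = FP / (FP + TN) = 17 / 119 = 1/7.

1/7


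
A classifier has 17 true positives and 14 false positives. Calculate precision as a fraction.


Precision = TP / (TP + FP) = 17 / 31 = 17/31.

17/31


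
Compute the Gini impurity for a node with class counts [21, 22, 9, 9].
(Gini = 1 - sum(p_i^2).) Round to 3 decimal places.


Total = 61. Proportions: 21/61, 22/61, 9/61, 9/61. sum(p_i^2) = 0.2921. Gini = 1 - 0.2921 = 0.7079, which rounds to 0.708.

0.708


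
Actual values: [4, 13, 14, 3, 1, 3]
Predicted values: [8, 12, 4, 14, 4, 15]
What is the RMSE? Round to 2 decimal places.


MSE = 65.1667. RMSE = sqrt(65.1667) = 8.07.

8.07


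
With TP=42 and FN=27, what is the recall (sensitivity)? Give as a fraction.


Recall = TP / (TP + FN) = 42 / 69 = 14/23.

14/23


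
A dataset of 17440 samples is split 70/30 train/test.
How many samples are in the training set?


Test set = 17440 * 30% = 5232. Training set = 17440 - 5232 = 12208.

12208


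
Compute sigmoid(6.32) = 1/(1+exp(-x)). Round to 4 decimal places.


sigma(6.32) = 1/(1+e^(-6.32)) = 1/(1+0.001800) = 1/1.001800 = 0.9982.

0.9982


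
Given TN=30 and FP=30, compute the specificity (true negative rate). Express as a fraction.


Specificity = TN / (TN + FP) = 30 / 60 = 1/2.

1/2


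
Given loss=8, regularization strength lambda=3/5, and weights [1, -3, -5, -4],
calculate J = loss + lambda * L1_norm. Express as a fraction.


L1 norm = sum(|w|) = 13. J = 8 + 3/5 * 13 = 79/5.

79/5


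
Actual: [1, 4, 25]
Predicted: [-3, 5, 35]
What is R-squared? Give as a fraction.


Mean(y) = 10. SS_res = 117. SS_tot = 342. R^2 = 1 - 117/(342) = 25/38.

25/38


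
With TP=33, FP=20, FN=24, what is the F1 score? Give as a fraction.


Precision = 33/53 = 33/53. Recall = 33/57 = 11/19. F1 = 2*P*R/(P+R) = 3/5.

3/5


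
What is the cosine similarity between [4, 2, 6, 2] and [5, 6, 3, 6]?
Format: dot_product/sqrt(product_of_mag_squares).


dot = 62. |a|^2 = 60, |b|^2 = 106. cos = 62/sqrt(6360).

62/sqrt(6360)


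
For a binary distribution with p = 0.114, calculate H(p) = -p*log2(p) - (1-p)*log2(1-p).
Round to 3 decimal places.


H = -0.114*log2(0.114) - 0.886*log2(0.886) = 0.512.

0.512


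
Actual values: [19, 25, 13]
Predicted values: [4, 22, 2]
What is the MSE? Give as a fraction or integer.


MSE = (1/3) * ((19-4)^2=225 + (25-22)^2=9 + (13-2)^2=121). Sum = 355. MSE = 355/3.

355/3


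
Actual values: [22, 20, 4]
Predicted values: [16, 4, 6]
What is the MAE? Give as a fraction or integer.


MAE = (1/3) * (|22-16|=6 + |20-4|=16 + |4-6|=2). Sum = 24. MAE = 8.

8


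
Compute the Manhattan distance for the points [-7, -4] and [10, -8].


d = sum of absolute differences: |-7-10|=17 + |-4--8|=4 = 21.

21


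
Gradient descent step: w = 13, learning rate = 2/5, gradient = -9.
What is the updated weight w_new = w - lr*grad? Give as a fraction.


w_new = 13 - 2/5 * -9 = 13 - -18/5 = 83/5.

83/5


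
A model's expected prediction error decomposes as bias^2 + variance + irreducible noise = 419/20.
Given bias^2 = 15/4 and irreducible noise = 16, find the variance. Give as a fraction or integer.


Total error = bias^2 + variance + irreducible noise. So variance = 419/20 - 15/4 - 16 = 6/5.

6/5


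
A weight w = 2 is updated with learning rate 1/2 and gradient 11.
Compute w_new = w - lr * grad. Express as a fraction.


w_new = 2 - 1/2 * 11 = 2 - 11/2 = -7/2.

-7/2


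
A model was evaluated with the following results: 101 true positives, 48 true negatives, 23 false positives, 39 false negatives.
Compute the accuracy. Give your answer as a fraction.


Accuracy = (TP + TN) / (TP + TN + FP + FN) = (101 + 48) / 211 = 149/211.

149/211


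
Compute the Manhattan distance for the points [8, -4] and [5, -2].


d = sum of absolute differences: |8-5|=3 + |-4--2|=2 = 5.

5


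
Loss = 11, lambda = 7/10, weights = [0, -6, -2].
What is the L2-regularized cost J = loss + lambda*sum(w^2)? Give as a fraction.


L2 sq norm = sum(w^2) = 40. J = 11 + 7/10 * 40 = 39.

39


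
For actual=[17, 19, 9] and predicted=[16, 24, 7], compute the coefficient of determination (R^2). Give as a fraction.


Mean(y) = 15. SS_res = 30. SS_tot = 56. R^2 = 1 - 30/(56) = 13/28.

13/28


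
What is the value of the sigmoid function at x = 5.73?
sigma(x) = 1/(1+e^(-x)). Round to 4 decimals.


sigma(5.73) = 1/(1+e^(-5.73)) = 1/(1+0.003247) = 1/1.003247 = 0.9968.

0.9968


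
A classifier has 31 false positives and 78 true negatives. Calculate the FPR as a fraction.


FPR = FP / (FP + TN) = 31 / 109 = 31/109.

31/109


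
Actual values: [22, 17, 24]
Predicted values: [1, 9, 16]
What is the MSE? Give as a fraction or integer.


MSE = (1/3) * ((22-1)^2=441 + (17-9)^2=64 + (24-16)^2=64). Sum = 569. MSE = 569/3.

569/3


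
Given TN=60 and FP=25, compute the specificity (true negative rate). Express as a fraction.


Specificity = TN / (TN + FP) = 60 / 85 = 12/17.

12/17


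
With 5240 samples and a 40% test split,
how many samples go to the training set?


Test set = 5240 * 40% = 2096. Training set = 5240 - 2096 = 3144.

3144


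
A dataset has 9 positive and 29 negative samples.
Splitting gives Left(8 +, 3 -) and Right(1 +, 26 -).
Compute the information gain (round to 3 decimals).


H(parent) = 0.7897. H(left) = 0.8454, H(right) = 0.2285. Weighted = (11/38)*0.8454 + (27/38)*0.2285 = 0.4071. IG = 0.7897 - 0.4071 = 0.3826, which rounds to 0.383.

0.383


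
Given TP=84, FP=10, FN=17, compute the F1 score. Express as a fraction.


Precision = 84/94 = 42/47. Recall = 84/101 = 84/101. F1 = 2*P*R/(P+R) = 56/65.

56/65


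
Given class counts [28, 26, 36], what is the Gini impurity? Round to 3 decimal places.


Total = 90. Proportions: 28/90, 26/90, 36/90. sum(p_i^2) = 0.3402. Gini = 1 - 0.3402 = 0.6598, which rounds to 0.660.

0.660


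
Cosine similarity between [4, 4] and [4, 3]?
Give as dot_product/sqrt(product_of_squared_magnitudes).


dot = 28. |a|^2 = 32, |b|^2 = 25. cos = 28/sqrt(800).

28/sqrt(800)


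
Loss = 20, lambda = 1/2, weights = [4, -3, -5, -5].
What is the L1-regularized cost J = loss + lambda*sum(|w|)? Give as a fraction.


L1 norm = sum(|w|) = 17. J = 20 + 1/2 * 17 = 57/2.

57/2


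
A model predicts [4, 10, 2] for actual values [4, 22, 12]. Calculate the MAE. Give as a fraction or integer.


MAE = (1/3) * (|4-4|=0 + |22-10|=12 + |12-2|=10). Sum = 22. MAE = 22/3.

22/3


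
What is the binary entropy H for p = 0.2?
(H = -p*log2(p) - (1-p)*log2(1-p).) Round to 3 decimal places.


H = -0.2*log2(0.2) - 0.8*log2(0.8) = 0.722.

0.722


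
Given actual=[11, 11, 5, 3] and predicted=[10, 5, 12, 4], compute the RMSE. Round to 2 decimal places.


MSE = 21.7500. RMSE = sqrt(21.7500) = 4.66.

4.66


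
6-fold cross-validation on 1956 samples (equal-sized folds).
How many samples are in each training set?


Each validation fold has 1956/6 = 326 samples. Training set = 1956 - 326 = 1630.

1630


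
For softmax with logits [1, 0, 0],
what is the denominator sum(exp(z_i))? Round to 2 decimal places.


Denom = e^1=2.7183 + e^0=1.0000 + e^0=1.0000. Sum = 4.7183, which rounds to 4.72.

4.72


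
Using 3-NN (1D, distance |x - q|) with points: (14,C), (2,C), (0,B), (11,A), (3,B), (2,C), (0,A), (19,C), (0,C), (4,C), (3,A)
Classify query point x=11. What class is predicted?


Distances: |14-11|=3, |2-11|=9, |0-11|=11, |11-11|=0, |3-11|=8, |2-11|=9, |0-11|=11, |19-11|=8, |0-11|=11, |4-11|=7, |3-11|=8. 3 nearest: (11,A), (14,C), (4,C). Counts: {'A': 1, 'C': 2}. Majority class: C.

C


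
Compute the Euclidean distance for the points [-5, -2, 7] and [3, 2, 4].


d = sqrt(sum of squared differences). (-5-3)^2=64, (-2-2)^2=16, (7-4)^2=9. Sum = 89.

sqrt(89)


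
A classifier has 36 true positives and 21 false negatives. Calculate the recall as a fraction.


Recall = TP / (TP + FN) = 36 / 57 = 12/19.

12/19


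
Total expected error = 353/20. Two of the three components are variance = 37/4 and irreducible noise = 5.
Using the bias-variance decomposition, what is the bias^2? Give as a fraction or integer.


Total error = bias^2 + variance + irreducible noise. So bias^2 = 353/20 - 37/4 - 5 = 17/5.

17/5


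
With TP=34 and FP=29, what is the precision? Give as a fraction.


Precision = TP / (TP + FP) = 34 / 63 = 34/63.

34/63


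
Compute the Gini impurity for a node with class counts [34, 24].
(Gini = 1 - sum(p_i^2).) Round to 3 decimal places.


Total = 58. Proportions: 34/58, 24/58. sum(p_i^2) = 0.5149. Gini = 1 - 0.5149 = 0.4851, which rounds to 0.485.

0.485


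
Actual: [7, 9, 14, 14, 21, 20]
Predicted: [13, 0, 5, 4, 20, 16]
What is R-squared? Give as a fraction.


Mean(y) = 85/6. SS_res = 315. SS_tot = 953/6. R^2 = 1 - 315/(953/6) = -937/953.

-937/953


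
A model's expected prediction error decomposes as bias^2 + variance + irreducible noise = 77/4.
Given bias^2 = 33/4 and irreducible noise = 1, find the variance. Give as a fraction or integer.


Total error = bias^2 + variance + irreducible noise. So variance = 77/4 - 33/4 - 1 = 10.

10


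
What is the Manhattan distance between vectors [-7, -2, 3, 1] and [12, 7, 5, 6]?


d = sum of absolute differences: |-7-12|=19 + |-2-7|=9 + |3-5|=2 + |1-6|=5 = 35.

35


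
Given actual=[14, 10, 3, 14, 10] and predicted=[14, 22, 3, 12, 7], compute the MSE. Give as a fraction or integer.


MSE = (1/5) * ((14-14)^2=0 + (10-22)^2=144 + (3-3)^2=0 + (14-12)^2=4 + (10-7)^2=9). Sum = 157. MSE = 157/5.

157/5


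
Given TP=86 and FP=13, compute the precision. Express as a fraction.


Precision = TP / (TP + FP) = 86 / 99 = 86/99.

86/99


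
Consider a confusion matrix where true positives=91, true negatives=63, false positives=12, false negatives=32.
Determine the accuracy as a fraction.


Accuracy = (TP + TN) / (TP + TN + FP + FN) = (91 + 63) / 198 = 7/9.

7/9


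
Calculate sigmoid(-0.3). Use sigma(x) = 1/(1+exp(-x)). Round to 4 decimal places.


sigma(-0.3) = 1/(1+e^(0.3)) = 1/(1+1.349859) = 1/2.349859 = 0.4256.

0.4256


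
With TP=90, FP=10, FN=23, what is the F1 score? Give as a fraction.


Precision = 90/100 = 9/10. Recall = 90/113 = 90/113. F1 = 2*P*R/(P+R) = 60/71.

60/71


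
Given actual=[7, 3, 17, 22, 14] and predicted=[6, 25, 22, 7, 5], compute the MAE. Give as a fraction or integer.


MAE = (1/5) * (|7-6|=1 + |3-25|=22 + |17-22|=5 + |22-7|=15 + |14-5|=9). Sum = 52. MAE = 52/5.

52/5


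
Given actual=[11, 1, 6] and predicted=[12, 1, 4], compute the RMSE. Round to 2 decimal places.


MSE = 1.6667. RMSE = sqrt(1.6667) = 1.29.

1.29


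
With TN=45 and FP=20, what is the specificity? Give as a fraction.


Specificity = TN / (TN + FP) = 45 / 65 = 9/13.

9/13


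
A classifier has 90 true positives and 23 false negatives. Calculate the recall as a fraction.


Recall = TP / (TP + FN) = 90 / 113 = 90/113.

90/113


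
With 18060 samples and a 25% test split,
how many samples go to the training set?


Test set = 18060 * 25% = 4515. Training set = 18060 - 4515 = 13545.

13545


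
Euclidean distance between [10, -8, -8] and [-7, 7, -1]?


d = sqrt(sum of squared differences). (10--7)^2=289, (-8-7)^2=225, (-8--1)^2=49. Sum = 563.

sqrt(563)


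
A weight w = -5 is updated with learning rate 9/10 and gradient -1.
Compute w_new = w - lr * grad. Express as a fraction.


w_new = -5 - 9/10 * -1 = -5 - -9/10 = -41/10.

-41/10


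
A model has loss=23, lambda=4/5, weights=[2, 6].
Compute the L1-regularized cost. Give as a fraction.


L1 norm = sum(|w|) = 8. J = 23 + 4/5 * 8 = 147/5.

147/5


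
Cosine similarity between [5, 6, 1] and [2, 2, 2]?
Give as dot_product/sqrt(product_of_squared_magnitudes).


dot = 24. |a|^2 = 62, |b|^2 = 12. cos = 24/sqrt(744).

24/sqrt(744)


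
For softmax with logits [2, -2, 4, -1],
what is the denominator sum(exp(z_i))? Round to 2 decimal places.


Denom = e^2=7.3891 + e^-2=0.1353 + e^4=54.5982 + e^-1=0.3679. Sum = 62.4905, which rounds to 62.49.

62.49


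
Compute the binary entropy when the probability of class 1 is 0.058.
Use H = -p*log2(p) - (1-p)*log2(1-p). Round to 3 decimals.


H = -0.058*log2(0.058) - 0.942*log2(0.942) = 0.319.

0.319


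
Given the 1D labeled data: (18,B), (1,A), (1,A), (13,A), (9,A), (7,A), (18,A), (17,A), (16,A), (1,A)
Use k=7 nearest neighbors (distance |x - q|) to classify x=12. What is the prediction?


Distances: |18-12|=6, |1-12|=11, |1-12|=11, |13-12|=1, |9-12|=3, |7-12|=5, |18-12|=6, |17-12|=5, |16-12|=4, |1-12|=11. 7 nearest: (13,A), (9,A), (16,A), (7,A), (17,A), (18,A), (18,B). Counts: {'A': 6, 'B': 1}. Majority class: A.

A


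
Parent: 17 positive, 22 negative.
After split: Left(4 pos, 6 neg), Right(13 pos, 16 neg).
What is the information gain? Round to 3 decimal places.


H(parent) = 0.9881. H(left) = 0.9710, H(right) = 0.9923. Weighted = (10/39)*0.9710 + (29/39)*0.9923 = 0.9868. IG = 0.9881 - 0.9868 = 0.0013, which rounds to 0.001.

0.001


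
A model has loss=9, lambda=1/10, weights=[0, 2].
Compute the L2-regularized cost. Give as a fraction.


L2 sq norm = sum(w^2) = 4. J = 9 + 1/10 * 4 = 47/5.

47/5


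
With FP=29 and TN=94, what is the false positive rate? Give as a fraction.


FPR = FP / (FP + TN) = 29 / 123 = 29/123.

29/123


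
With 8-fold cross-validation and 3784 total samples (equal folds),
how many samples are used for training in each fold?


Each validation fold has 3784/8 = 473 samples. Training set = 3784 - 473 = 3311.

3311


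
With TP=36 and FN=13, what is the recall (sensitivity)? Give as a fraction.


Recall = TP / (TP + FN) = 36 / 49 = 36/49.

36/49


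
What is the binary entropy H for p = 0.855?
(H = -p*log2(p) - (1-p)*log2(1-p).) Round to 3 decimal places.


H = -0.855*log2(0.855) - 0.145*log2(0.145) = 0.597.

0.597


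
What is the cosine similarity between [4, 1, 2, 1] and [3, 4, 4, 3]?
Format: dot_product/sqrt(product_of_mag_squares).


dot = 27. |a|^2 = 22, |b|^2 = 50. cos = 27/sqrt(1100).

27/sqrt(1100)


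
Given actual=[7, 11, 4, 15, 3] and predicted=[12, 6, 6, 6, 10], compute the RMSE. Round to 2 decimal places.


MSE = 36.8000. RMSE = sqrt(36.8000) = 6.07.

6.07


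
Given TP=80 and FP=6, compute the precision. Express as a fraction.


Precision = TP / (TP + FP) = 80 / 86 = 40/43.

40/43


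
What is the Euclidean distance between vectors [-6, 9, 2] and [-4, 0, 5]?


d = sqrt(sum of squared differences). (-6--4)^2=4, (9-0)^2=81, (2-5)^2=9. Sum = 94.

sqrt(94)


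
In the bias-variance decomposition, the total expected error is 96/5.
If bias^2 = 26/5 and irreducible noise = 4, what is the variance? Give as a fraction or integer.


Total error = bias^2 + variance + irreducible noise. So variance = 96/5 - 26/5 - 4 = 10.

10


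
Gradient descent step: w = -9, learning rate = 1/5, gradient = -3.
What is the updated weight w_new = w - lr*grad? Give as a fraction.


w_new = -9 - 1/5 * -3 = -9 - -3/5 = -42/5.

-42/5


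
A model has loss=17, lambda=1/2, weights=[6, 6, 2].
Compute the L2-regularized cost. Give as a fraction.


L2 sq norm = sum(w^2) = 76. J = 17 + 1/2 * 76 = 55.

55


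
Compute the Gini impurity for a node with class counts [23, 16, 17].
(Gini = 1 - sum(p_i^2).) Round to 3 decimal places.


Total = 56. Proportions: 23/56, 16/56, 17/56. sum(p_i^2) = 0.3425. Gini = 1 - 0.3425 = 0.6575, which rounds to 0.658.

0.658


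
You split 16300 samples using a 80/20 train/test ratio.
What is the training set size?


Test set = 16300 * 20% = 3260. Training set = 16300 - 3260 = 13040.

13040


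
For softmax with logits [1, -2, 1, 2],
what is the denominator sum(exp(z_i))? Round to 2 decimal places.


Denom = e^1=2.7183 + e^-2=0.1353 + e^1=2.7183 + e^2=7.3891. Sum = 12.9610, which rounds to 12.96.

12.96


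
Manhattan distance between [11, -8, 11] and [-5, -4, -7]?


d = sum of absolute differences: |11--5|=16 + |-8--4|=4 + |11--7|=18 = 38.

38


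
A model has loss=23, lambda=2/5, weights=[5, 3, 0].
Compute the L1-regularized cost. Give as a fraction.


L1 norm = sum(|w|) = 8. J = 23 + 2/5 * 8 = 131/5.

131/5


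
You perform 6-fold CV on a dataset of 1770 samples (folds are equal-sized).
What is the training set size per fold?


Each validation fold has 1770/6 = 295 samples. Training set = 1770 - 295 = 1475.

1475


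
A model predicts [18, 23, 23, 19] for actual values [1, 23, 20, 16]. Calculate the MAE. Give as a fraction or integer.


MAE = (1/4) * (|1-18|=17 + |23-23|=0 + |20-23|=3 + |16-19|=3). Sum = 23. MAE = 23/4.

23/4


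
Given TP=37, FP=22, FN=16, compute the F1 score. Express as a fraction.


Precision = 37/59 = 37/59. Recall = 37/53 = 37/53. F1 = 2*P*R/(P+R) = 37/56.

37/56


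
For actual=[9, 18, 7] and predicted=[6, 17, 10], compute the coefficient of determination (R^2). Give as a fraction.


Mean(y) = 34/3. SS_res = 19. SS_tot = 206/3. R^2 = 1 - 19/(206/3) = 149/206.

149/206


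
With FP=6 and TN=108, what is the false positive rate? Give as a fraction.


FPR = FP / (FP + TN) = 6 / 114 = 1/19.

1/19


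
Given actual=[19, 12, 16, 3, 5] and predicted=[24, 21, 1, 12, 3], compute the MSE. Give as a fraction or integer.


MSE = (1/5) * ((19-24)^2=25 + (12-21)^2=81 + (16-1)^2=225 + (3-12)^2=81 + (5-3)^2=4). Sum = 416. MSE = 416/5.

416/5


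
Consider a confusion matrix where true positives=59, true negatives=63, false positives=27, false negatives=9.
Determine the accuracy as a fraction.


Accuracy = (TP + TN) / (TP + TN + FP + FN) = (59 + 63) / 158 = 61/79.

61/79


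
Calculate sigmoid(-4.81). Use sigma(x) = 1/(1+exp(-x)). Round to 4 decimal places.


sigma(-4.81) = 1/(1+e^(4.81)) = 1/(1+122.731618) = 1/123.731618 = 0.0081.

0.0081


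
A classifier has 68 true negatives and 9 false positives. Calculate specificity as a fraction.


Specificity = TN / (TN + FP) = 68 / 77 = 68/77.

68/77


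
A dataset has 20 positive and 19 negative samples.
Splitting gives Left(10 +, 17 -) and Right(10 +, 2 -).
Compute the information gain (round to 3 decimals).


H(parent) = 0.9995. H(left) = 0.9510, H(right) = 0.6500. Weighted = (27/39)*0.9510 + (12/39)*0.6500 = 0.8584. IG = 0.9995 - 0.8584 = 0.1411, which rounds to 0.141.

0.141


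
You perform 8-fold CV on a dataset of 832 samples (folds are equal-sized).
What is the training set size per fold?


Each validation fold has 832/8 = 104 samples. Training set = 832 - 104 = 728.

728


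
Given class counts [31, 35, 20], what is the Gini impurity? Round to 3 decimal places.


Total = 86. Proportions: 31/86, 35/86, 20/86. sum(p_i^2) = 0.3496. Gini = 1 - 0.3496 = 0.6504, which rounds to 0.650.

0.650


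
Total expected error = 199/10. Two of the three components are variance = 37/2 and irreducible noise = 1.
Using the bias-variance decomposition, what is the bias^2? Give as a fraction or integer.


Total error = bias^2 + variance + irreducible noise. So bias^2 = 199/10 - 37/2 - 1 = 2/5.

2/5


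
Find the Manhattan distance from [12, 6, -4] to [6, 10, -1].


d = sum of absolute differences: |12-6|=6 + |6-10|=4 + |-4--1|=3 = 13.

13


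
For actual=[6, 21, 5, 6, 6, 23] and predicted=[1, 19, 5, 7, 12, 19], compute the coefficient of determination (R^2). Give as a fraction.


Mean(y) = 67/6. SS_res = 82. SS_tot = 2129/6. R^2 = 1 - 82/(2129/6) = 1637/2129.

1637/2129


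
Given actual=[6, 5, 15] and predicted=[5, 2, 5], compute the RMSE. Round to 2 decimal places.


MSE = 36.6667. RMSE = sqrt(36.6667) = 6.06.

6.06


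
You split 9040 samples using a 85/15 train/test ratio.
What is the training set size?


Test set = 9040 * 15% = 1356. Training set = 9040 - 1356 = 7684.

7684


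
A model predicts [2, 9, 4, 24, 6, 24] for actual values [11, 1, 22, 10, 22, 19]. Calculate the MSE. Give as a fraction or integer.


MSE = (1/6) * ((11-2)^2=81 + (1-9)^2=64 + (22-4)^2=324 + (10-24)^2=196 + (22-6)^2=256 + (19-24)^2=25). Sum = 946. MSE = 473/3.

473/3


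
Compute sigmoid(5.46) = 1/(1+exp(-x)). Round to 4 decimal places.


sigma(5.46) = 1/(1+e^(-5.46)) = 1/(1+0.004254) = 1/1.004254 = 0.9958.

0.9958


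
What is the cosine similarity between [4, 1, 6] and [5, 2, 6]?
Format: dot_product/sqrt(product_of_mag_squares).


dot = 58. |a|^2 = 53, |b|^2 = 65. cos = 58/sqrt(3445).

58/sqrt(3445)


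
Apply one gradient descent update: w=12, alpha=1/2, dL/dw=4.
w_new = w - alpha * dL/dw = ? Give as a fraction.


w_new = 12 - 1/2 * 4 = 12 - 2 = 10.

10


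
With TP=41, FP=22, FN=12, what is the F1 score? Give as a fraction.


Precision = 41/63 = 41/63. Recall = 41/53 = 41/53. F1 = 2*P*R/(P+R) = 41/58.

41/58


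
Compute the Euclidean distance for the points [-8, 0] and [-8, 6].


d = sqrt(sum of squared differences). (-8--8)^2=0, (0-6)^2=36. Sum = 36.

6


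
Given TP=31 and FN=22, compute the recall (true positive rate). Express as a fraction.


Recall = TP / (TP + FN) = 31 / 53 = 31/53.

31/53


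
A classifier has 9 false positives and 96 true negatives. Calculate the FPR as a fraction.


FPR = FP / (FP + TN) = 9 / 105 = 3/35.

3/35


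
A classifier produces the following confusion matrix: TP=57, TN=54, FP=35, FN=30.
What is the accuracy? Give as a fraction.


Accuracy = (TP + TN) / (TP + TN + FP + FN) = (57 + 54) / 176 = 111/176.

111/176


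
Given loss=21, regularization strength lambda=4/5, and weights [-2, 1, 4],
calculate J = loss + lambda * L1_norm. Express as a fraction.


L1 norm = sum(|w|) = 7. J = 21 + 4/5 * 7 = 133/5.

133/5


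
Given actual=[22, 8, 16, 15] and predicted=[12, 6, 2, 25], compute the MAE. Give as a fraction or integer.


MAE = (1/4) * (|22-12|=10 + |8-6|=2 + |16-2|=14 + |15-25|=10). Sum = 36. MAE = 9.

9


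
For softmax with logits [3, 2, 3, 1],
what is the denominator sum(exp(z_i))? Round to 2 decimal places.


Denom = e^3=20.0855 + e^2=7.3891 + e^3=20.0855 + e^1=2.7183. Sum = 50.2784, which rounds to 50.28.

50.28


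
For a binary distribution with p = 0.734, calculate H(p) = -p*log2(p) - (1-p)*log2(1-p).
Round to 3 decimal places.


H = -0.734*log2(0.734) - 0.266*log2(0.266) = 0.836.

0.836


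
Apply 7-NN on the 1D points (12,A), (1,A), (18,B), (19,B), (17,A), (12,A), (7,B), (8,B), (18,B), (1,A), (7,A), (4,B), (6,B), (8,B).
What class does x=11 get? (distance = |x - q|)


Distances: |12-11|=1, |1-11|=10, |18-11|=7, |19-11|=8, |17-11|=6, |12-11|=1, |7-11|=4, |8-11|=3, |18-11|=7, |1-11|=10, |7-11|=4, |4-11|=7, |6-11|=5, |8-11|=3. 7 nearest: (12,A), (12,A), (8,B), (8,B), (7,A), (7,B), (6,B). Counts: {'A': 3, 'B': 4}. Majority class: B.

B


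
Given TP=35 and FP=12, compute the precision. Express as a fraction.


Precision = TP / (TP + FP) = 35 / 47 = 35/47.

35/47


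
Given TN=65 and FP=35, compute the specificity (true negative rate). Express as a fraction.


Specificity = TN / (TN + FP) = 65 / 100 = 13/20.

13/20


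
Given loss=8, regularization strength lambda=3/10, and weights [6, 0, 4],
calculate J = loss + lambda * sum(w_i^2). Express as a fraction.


L2 sq norm = sum(w^2) = 52. J = 8 + 3/10 * 52 = 118/5.

118/5


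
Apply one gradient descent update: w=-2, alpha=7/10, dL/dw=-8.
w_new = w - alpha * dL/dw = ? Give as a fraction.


w_new = -2 - 7/10 * -8 = -2 - -28/5 = 18/5.

18/5


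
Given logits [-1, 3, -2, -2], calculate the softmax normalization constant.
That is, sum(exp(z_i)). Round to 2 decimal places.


Denom = e^-1=0.3679 + e^3=20.0855 + e^-2=0.1353 + e^-2=0.1353. Sum = 20.7240, which rounds to 20.72.

20.72


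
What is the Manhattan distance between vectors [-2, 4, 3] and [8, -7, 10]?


d = sum of absolute differences: |-2-8|=10 + |4--7|=11 + |3-10|=7 = 28.

28


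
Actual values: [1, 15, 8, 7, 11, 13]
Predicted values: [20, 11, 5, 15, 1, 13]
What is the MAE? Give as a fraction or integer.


MAE = (1/6) * (|1-20|=19 + |15-11|=4 + |8-5|=3 + |7-15|=8 + |11-1|=10 + |13-13|=0). Sum = 44. MAE = 22/3.

22/3


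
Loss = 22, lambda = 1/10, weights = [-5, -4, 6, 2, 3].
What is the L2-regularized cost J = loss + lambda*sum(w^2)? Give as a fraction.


L2 sq norm = sum(w^2) = 90. J = 22 + 1/10 * 90 = 31.

31
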